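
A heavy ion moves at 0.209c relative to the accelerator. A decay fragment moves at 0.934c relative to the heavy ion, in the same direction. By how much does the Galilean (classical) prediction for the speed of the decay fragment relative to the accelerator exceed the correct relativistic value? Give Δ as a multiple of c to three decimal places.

Galilean: u_cl = 0.934 + 0.209 = 1.1430.
Relativistic: u_rel = (0.934 + 0.209) / (1 + 0.934·0.209) = 1.1430/1.1952 = 0.9563.
Δ = 1.1430 − 0.9563 = 0.1867.
(The classical prediction exceeds c; the relativistic result does not.)

Δ = 0.187c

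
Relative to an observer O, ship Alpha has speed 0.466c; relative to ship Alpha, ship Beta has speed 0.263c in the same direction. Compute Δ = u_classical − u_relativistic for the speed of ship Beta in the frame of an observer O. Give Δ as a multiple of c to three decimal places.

Galilean: u_cl = 0.263 + 0.466 = 0.7290.
Relativistic: u_rel = (0.263 + 0.466) / (1 + 0.263·0.466) = 0.7290/1.1226 = 0.6494.
Δ = 0.7290 − 0.6494 = 0.0796.

Δ = 0.080c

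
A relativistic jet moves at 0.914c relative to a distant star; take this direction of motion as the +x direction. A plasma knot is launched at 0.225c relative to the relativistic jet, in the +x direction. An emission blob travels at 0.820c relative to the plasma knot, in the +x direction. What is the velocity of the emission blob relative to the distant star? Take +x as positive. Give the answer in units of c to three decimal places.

Apply u = (u' + v)/(1 + u'v/c²) successively, working outward toward the distant star.
Start: velocity of the relativistic jet relative to the distant star = 0.9140c.
Compose with the plasma knot (u' = 0.225 in the relativistic jet frame): u_1 = (0.225 + 0.914) / (1 + 0.225·0.914) = 1.1390/1.2057 = 0.9447.
Compose with the emission blob (u' = 0.820 in the plasma knot frame): u_2 = (0.820 + 0.945) / (1 + 0.820·0.945) = 1.7647/1.7747 = 0.9944.

0.994c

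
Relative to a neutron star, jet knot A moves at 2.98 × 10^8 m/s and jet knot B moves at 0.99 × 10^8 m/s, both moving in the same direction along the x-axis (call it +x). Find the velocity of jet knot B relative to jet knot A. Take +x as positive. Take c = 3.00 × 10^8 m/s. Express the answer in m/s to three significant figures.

-2.96 × 10^8 m/s

β_A = 0.993, β_B = 0.330 (dividing each by c = 3.00 × 10^8 m/s).
Transform to A's frame with the inverse velocity-addition law: u' = (u − v)/(1 − uv/c²), taking u = β_B and v = β_A.
u' = (0.330 − 0.993) / (1 − (0.993)(0.330)) = -0.6633/0.6722 = -0.9868.
u' = -0.9868 × 3.00 × 10^8 m/s.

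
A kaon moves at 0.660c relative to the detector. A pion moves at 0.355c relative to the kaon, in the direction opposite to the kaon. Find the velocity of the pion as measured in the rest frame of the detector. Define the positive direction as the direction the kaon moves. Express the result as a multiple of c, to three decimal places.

+0.398c

With v = 0.660 and u' = -0.355 (in units of c),
u = (u' + v)/(1 + u'v/c²):
u = (-0.355 + 0.660) / (1 + (-0.355)·0.660) = 0.3050/0.7657 = 0.3983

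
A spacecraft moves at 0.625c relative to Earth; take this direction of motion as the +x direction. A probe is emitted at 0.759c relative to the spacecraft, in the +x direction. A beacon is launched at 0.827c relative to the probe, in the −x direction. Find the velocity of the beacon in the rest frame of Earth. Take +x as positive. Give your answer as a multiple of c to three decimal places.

Apply u = (u' + v)/(1 + u'v/c²) successively, working outward toward Earth.
Start: velocity of the spacecraft relative to Earth = 0.6250c.
Compose with the probe (u' = 0.759 in the spacecraft frame): u_1 = (0.759 + 0.625) / (1 + 0.759·0.625) = 1.3840/1.4744 = 0.9387.
Compose with the beacon (u' = -0.827 in the probe frame): u_2 = (-0.827 + 0.939) / (1 + (-0.827)·0.939) = 0.1117/0.2237 = 0.4994.

+0.499c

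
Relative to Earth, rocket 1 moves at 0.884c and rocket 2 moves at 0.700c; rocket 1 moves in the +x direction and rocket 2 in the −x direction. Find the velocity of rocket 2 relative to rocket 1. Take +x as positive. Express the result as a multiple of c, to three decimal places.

-0.979c

β_A = 0.884, β_B = -0.700.
Transform to A's frame with the inverse velocity-addition law: u' = (u − v)/(1 − uv/c²), taking u = β_B and v = β_A.
u' = (-0.700 − 0.884) / (1 − (0.884)(-0.700)) = -1.5840/1.6188 = -0.9785.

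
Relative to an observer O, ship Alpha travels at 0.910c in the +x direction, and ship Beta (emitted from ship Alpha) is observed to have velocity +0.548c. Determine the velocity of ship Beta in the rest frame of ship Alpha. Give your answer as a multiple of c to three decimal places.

Invert the composition law: u' = (u − v)/(1 − uv/c²).
u' = (0.548 − 0.910) / (1 − (0.548)(0.910)) = -0.3620/0.5013 = -0.7221.

-0.722c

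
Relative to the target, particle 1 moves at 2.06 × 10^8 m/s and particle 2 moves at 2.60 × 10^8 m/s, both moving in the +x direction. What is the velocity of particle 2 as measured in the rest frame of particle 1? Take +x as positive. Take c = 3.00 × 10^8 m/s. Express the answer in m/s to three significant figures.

β_A = 0.687, β_B = 0.867 (dividing each by c = 3.00 × 10^8 m/s).
Transform to A's frame with the inverse velocity-addition law: u' = (u − v)/(1 − uv/c²), taking u = β_B and v = β_A.
u' = (0.867 − 0.687) / (1 − (0.687)(0.867)) = 0.1800/0.4049 = 0.4446.
u' = 0.4446 × 3.00 × 10^8 m/s.

+1.33 × 10^8 m/s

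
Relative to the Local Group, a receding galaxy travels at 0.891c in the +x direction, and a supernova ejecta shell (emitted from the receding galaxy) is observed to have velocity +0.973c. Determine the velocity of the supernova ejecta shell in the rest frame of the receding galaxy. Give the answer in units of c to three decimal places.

+0.616c

Invert the composition law: u' = (u − v)/(1 − uv/c²).
u' = (0.973 − 0.891) / (1 − (0.973)(0.891)) = 0.0820/0.1331 = 0.6163.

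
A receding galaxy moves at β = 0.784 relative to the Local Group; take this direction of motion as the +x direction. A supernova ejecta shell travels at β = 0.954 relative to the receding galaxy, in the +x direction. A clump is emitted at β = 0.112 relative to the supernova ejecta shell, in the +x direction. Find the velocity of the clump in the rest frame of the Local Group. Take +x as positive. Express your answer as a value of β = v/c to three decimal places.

β = 0.995

Apply u = (u' + v)/(1 + u'v/c²) successively, working outward toward the Local Group.
Start: velocity of the receding galaxy relative to the Local Group = 0.7840c.
Compose with the supernova ejecta shell (u' = 0.954 in the receding galaxy frame): u_1 = (0.954 + 0.784) / (1 + 0.954·0.784) = 1.7380/1.7479 = 0.9943.
Compose with the clump (u' = 0.112 in the supernova ejecta shell frame): u_2 = (0.112 + 0.994) / (1 + 0.112·0.994) = 1.1063/1.1114 = 0.9955.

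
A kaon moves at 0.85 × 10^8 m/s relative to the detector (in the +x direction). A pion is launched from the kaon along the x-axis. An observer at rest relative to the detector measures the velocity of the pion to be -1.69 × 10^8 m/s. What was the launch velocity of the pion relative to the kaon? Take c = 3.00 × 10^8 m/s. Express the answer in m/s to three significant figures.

v = 0.283c, u = -0.563c.
Invert the composition law: u' = (u − v)/(1 − uv/c²).
u' = (-0.563 − 0.283) / (1 − (-0.563)(0.283)) = -0.8467/1.1596 = -0.7301.
u' = -0.7301 × 3.00 × 10^8 m/s.

-2.19 × 10^8 m/s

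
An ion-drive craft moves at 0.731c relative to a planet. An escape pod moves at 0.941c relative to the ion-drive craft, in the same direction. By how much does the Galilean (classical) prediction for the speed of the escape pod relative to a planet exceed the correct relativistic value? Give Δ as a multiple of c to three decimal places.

Galilean: u_cl = 0.941 + 0.731 = 1.6720.
Relativistic: u_rel = (0.941 + 0.731) / (1 + 0.941·0.731) = 1.6720/1.6879 = 0.9906.
Δ = 1.6720 − 0.9906 = 0.6814.
(The classical prediction exceeds c; the relativistic result does not.)

Δ = 0.681c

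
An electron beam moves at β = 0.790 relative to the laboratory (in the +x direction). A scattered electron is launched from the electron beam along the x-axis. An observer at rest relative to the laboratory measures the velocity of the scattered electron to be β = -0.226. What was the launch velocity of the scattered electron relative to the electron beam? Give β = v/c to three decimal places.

Invert the composition law: u' = (u − v)/(1 − uv/c²).
u' = (-0.226 − 0.790) / (1 − (-0.226)(0.790)) = -1.0160/1.1785 = -0.8621.

β = -0.862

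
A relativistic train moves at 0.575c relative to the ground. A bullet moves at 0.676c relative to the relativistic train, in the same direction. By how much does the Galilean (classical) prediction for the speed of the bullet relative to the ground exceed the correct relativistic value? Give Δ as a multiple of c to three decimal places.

Δ = 0.350c

Galilean: u_cl = 0.676 + 0.575 = 1.2510.
Relativistic: u_rel = (0.676 + 0.575) / (1 + 0.676·0.575) = 1.2510/1.3887 = 0.9008.
Δ = 1.2510 − 0.9008 = 0.3502.
(The classical prediction exceeds c; the relativistic result does not.)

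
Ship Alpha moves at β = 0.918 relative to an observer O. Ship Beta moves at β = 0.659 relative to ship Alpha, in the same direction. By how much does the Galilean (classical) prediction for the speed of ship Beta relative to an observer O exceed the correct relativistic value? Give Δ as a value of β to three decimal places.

Δ = 0.594

Galilean: u_cl = 0.659 + 0.918 = 1.5770.
Relativistic: u_rel = (0.659 + 0.918) / (1 + 0.659·0.918) = 1.5770/1.6050 = 0.9826.
Δ = 1.5770 − 0.9826 = 0.5944.
(The classical prediction exceeds c; the relativistic result does not.)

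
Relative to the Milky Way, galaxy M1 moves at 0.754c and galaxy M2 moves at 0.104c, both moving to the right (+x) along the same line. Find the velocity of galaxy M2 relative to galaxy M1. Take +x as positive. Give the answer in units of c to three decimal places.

-0.705c

β_A = 0.754, β_B = 0.104.
Transform to A's frame with the inverse velocity-addition law: u' = (u − v)/(1 − uv/c²), taking u = β_B and v = β_A.
u' = (0.104 − 0.754) / (1 − (0.754)(0.104)) = -0.6500/0.9216 = -0.7053.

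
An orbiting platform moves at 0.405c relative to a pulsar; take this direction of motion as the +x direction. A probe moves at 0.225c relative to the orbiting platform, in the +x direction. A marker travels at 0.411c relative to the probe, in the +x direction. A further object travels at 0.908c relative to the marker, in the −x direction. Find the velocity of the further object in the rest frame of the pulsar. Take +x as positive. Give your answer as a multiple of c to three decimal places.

Apply u = (u' + v)/(1 + u'v/c²) successively, working outward toward the pulsar.
Start: velocity of the orbiting platform relative to the pulsar = 0.4050c.
Compose with the probe (u' = 0.225 in the orbiting platform frame): u_1 = (0.225 + 0.405) / (1 + 0.225·0.405) = 0.6300/1.0911 = 0.5774.
Compose with the marker (u' = 0.411 in the probe frame): u_2 = (0.411 + 0.577) / (1 + 0.411·0.577) = 0.9884/1.2373 = 0.7988.
Compose with the further object (u' = -0.908 in the marker frame): u_3 = (-0.908 + 0.799) / (1 + (-0.908)·0.799) = -0.1092/0.2747 = -0.3975.

-0.397c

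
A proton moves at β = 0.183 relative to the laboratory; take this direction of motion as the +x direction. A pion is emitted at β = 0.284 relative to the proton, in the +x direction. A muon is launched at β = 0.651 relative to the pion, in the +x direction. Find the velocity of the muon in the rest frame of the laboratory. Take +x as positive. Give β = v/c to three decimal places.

β = 0.849

Apply u = (u' + v)/(1 + u'v/c²) successively, working outward toward the laboratory.
Start: velocity of the proton relative to the laboratory = 0.1830c.
Compose with the pion (u' = 0.284 in the proton frame): u_1 = (0.284 + 0.183) / (1 + 0.284·0.183) = 0.4670/1.0520 = 0.4439.
Compose with the muon (u' = 0.651 in the pion frame): u_2 = (0.651 + 0.444) / (1 + 0.651·0.444) = 1.0949/1.2890 = 0.8494.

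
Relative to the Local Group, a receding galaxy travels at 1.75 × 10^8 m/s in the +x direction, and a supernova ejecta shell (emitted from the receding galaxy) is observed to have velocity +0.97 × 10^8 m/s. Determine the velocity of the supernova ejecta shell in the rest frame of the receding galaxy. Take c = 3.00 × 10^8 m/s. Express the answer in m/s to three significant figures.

v = 0.583c, u = 0.323c.
Invert the composition law: u' = (u − v)/(1 − uv/c²).
u' = (0.323 − 0.583) / (1 − (0.323)(0.583)) = -0.2600/0.8114 = -0.3204.
u' = -0.3204 × 3.00 × 10^8 m/s.

-9.61 × 10^7 m/s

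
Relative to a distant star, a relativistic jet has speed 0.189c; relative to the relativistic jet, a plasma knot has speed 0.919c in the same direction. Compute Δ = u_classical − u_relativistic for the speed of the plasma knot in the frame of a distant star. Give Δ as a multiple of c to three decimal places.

Δ = 0.164c

Galilean: u_cl = 0.919 + 0.189 = 1.1080.
Relativistic: u_rel = (0.919 + 0.189) / (1 + 0.919·0.189) = 1.1080/1.1737 = 0.9440.
Δ = 1.1080 − 0.9440 = 0.1640.
(The classical prediction exceeds c; the relativistic result does not.)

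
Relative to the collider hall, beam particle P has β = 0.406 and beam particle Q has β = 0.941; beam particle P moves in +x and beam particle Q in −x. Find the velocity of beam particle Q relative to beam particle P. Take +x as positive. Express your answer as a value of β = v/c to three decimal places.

β = -0.975

β_A = 0.406, β_B = -0.941.
Transform to A's frame with the inverse velocity-addition law: u' = (u − v)/(1 − uv/c²), taking u = β_B and v = β_A.
u' = (-0.941 − 0.406) / (1 − (0.406)(-0.941)) = -1.3470/1.3820 = -0.9746.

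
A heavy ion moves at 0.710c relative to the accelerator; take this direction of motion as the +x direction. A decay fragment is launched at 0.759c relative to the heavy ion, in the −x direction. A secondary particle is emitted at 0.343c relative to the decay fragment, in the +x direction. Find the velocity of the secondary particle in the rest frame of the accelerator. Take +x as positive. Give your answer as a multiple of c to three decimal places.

+0.246c

Apply u = (u' + v)/(1 + u'v/c²) successively, working outward toward the accelerator.
Start: velocity of the heavy ion relative to the accelerator = 0.7100c.
Compose with the decay fragment (u' = -0.759 in the heavy ion frame): u_1 = (-0.759 + 0.710) / (1 + (-0.759)·0.710) = -0.0490/0.4611 = -0.1063.
Compose with the secondary particle (u' = 0.343 in the decay fragment frame): u_2 = (0.343 + (-0.106)) / (1 + 0.343·(-0.106)) = 0.2367/0.9636 = 0.2457.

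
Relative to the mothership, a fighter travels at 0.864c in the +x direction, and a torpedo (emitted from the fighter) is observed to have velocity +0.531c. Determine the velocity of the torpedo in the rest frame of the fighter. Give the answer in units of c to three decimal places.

Invert the composition law: u' = (u − v)/(1 − uv/c²).
u' = (0.531 − 0.864) / (1 − (0.531)(0.864)) = -0.3330/0.5412 = -0.6153.

-0.615c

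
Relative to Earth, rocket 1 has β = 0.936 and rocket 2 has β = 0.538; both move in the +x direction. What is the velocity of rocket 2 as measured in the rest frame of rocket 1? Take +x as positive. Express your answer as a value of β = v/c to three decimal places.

β = -0.802

β_A = 0.936, β_B = 0.538.
Transform to A's frame with the inverse velocity-addition law: u' = (u − v)/(1 − uv/c²), taking u = β_B and v = β_A.
u' = (0.538 − 0.936) / (1 − (0.936)(0.538)) = -0.3980/0.4964 = -0.8017.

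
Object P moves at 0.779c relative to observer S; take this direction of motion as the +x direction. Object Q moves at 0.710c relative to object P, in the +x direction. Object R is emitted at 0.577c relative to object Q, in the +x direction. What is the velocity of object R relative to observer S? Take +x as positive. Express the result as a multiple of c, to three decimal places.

0.989c

Apply u = (u' + v)/(1 + u'v/c²) successively, working outward toward observer S.
Start: velocity of object P relative to observer S = 0.7790c.
Compose with object Q (u' = 0.710 in object P frame): u_1 = (0.710 + 0.779) / (1 + 0.710·0.779) = 1.4890/1.5531 = 0.9587.
Compose with object R (u' = 0.577 in object Q frame): u_2 = (0.577 + 0.959) / (1 + 0.577·0.959) = 1.5357/1.5532 = 0.9888.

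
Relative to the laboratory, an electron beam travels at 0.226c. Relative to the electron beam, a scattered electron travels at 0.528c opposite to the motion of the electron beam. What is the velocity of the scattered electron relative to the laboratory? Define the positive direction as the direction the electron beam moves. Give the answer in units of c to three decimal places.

With v = 0.226 and u' = -0.528 (in units of c),
u = (u' + v)/(1 + u'v/c²):
u = (-0.528 + 0.226) / (1 + (-0.528)·0.226) = -0.3020/0.8807 = -0.3429

-0.343c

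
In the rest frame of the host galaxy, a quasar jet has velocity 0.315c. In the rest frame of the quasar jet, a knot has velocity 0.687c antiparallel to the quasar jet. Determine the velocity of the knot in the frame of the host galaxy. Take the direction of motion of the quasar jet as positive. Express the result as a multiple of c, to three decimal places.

With v = 0.315 and u' = -0.687 (in units of c),
u = (u' + v)/(1 + u'v/c²):
u = (-0.687 + 0.315) / (1 + (-0.687)·0.315) = -0.3720/0.7836 = -0.4747
(Galilean addition would give -0.372c.)

-0.475c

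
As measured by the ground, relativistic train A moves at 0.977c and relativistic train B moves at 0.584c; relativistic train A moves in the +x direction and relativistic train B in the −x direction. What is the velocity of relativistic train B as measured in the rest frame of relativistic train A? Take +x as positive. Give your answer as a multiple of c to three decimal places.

-0.994c

β_A = 0.977, β_B = -0.584.
Transform to A's frame with the inverse velocity-addition law: u' = (u − v)/(1 − uv/c²), taking u = β_B and v = β_A.
u' = (-0.584 − 0.977) / (1 − (0.977)(-0.584)) = -1.5610/1.5706 = -0.9939.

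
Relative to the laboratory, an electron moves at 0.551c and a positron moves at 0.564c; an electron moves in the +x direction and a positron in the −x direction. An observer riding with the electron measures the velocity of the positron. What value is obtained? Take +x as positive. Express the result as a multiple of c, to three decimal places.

-0.851c

β_A = 0.551, β_B = -0.564.
Transform to A's frame with the inverse velocity-addition law: u' = (u − v)/(1 − uv/c²), taking u = β_B and v = β_A.
u' = (-0.564 − 0.551) / (1 − (0.551)(-0.564)) = -1.1150/1.3108 = -0.8506.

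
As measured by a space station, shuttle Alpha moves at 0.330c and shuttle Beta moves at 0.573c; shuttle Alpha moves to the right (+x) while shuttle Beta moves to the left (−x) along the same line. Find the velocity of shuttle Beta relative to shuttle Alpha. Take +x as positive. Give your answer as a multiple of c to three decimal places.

β_A = 0.330, β_B = -0.573.
Transform to A's frame with the inverse velocity-addition law: u' = (u − v)/(1 − uv/c²), taking u = β_B and v = β_A.
u' = (-0.573 − 0.330) / (1 − (0.330)(-0.573)) = -0.9030/1.1891 = -0.7594.

-0.759c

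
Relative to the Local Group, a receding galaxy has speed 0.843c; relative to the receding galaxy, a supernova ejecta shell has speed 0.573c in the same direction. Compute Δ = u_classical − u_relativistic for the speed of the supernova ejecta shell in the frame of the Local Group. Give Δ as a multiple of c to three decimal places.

Galilean: u_cl = 0.573 + 0.843 = 1.4160.
Relativistic: u_rel = (0.573 + 0.843) / (1 + 0.573·0.843) = 1.4160/1.4830 = 0.9548.
Δ = 1.4160 − 0.9548 = 0.4612.
(The classical prediction exceeds c; the relativistic result does not.)

Δ = 0.461c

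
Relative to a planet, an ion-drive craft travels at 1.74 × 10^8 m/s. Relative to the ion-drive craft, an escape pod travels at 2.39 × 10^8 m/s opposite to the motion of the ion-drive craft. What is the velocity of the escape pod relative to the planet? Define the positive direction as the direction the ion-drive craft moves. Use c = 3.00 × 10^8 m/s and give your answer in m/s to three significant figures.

-1.21 × 10^8 m/s

In units of c (dividing by 3.00 × 10^8 m/s): v = 0.580, u' = -0.797.
u = (u' + v)/(1 + u'v/c²):
u = (-0.797 + 0.580) / (1 + (-0.797)·0.580) = -0.2167/0.5379 = -0.4028
Converting back: u = -0.4028 × 3.00 × 10^8 m/s.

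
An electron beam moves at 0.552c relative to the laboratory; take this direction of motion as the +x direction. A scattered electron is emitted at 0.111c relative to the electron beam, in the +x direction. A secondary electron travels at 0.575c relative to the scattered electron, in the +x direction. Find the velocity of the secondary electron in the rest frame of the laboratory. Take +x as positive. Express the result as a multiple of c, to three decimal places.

Apply u = (u' + v)/(1 + u'v/c²) successively, working outward toward the laboratory.
Start: velocity of the electron beam relative to the laboratory = 0.5520c.
Compose with the scattered electron (u' = 0.111 in the electron beam frame): u_1 = (0.111 + 0.552) / (1 + 0.111·0.552) = 0.6630/1.0613 = 0.6247.
Compose with the secondary electron (u' = 0.575 in the scattered electron frame): u_2 = (0.575 + 0.625) / (1 + 0.575·0.625) = 1.1997/1.3592 = 0.8827.

0.883c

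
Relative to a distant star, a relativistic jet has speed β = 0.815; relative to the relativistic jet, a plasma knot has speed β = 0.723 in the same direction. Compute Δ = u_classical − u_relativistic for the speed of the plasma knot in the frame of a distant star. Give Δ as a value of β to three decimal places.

Galilean: u_cl = 0.723 + 0.815 = 1.5380.
Relativistic: u_rel = (0.723 + 0.815) / (1 + 0.723·0.815) = 1.5380/1.5892 = 0.9678.
Δ = 1.5380 − 0.9678 = 0.5702.
(The classical prediction exceeds c; the relativistic result does not.)

Δ = 0.570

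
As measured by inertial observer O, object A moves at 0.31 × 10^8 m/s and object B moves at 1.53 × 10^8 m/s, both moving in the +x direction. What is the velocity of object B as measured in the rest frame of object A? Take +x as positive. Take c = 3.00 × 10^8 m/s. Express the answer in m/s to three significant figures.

+1.29 × 10^8 m/s

β_A = 0.103, β_B = 0.510 (dividing each by c = 3.00 × 10^8 m/s).
Transform to A's frame with the inverse velocity-addition law: u' = (u − v)/(1 − uv/c²), taking u = β_B and v = β_A.
u' = (0.510 − 0.103) / (1 − (0.103)(0.510)) = 0.4067/0.9473 = 0.4293.
u' = 0.4293 × 3.00 × 10^8 m/s.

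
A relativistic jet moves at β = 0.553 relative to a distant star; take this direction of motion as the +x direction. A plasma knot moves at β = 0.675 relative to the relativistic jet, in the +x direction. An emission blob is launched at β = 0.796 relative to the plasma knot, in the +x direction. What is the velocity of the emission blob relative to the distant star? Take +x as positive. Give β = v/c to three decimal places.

β = 0.987

Apply u = (u' + v)/(1 + u'v/c²) successively, working outward toward the distant star.
Start: velocity of the relativistic jet relative to the distant star = 0.5530c.
Compose with the plasma knot (u' = 0.675 in the relativistic jet frame): u_1 = (0.675 + 0.553) / (1 + 0.675·0.553) = 1.2280/1.3733 = 0.8942.
Compose with the emission blob (u' = 0.796 in the plasma knot frame): u_2 = (0.796 + 0.894) / (1 + 0.796·0.894) = 1.6902/1.7118 = 0.9874.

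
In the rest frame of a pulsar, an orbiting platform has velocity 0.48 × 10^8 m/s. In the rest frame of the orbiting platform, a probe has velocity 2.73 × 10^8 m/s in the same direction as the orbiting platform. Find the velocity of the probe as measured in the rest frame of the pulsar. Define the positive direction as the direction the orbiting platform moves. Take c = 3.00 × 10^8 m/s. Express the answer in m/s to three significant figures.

In units of c (dividing by 3.00 × 10^8 m/s): v = 0.160, u' = 0.910.
u = (u' + v)/(1 + u'v/c²):
u = (0.910 + 0.160) / (1 + 0.910·0.160) = 1.0700/1.1456 = 0.9340
Converting back: u = 0.9340 × 3.00 × 10^8 m/s.

2.80 × 10^8 m/s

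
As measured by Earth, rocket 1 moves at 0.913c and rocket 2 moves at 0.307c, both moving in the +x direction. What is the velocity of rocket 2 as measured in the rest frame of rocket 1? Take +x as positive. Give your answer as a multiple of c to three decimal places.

β_A = 0.913, β_B = 0.307.
Transform to A's frame with the inverse velocity-addition law: u' = (u − v)/(1 − uv/c²), taking u = β_B and v = β_A.
u' = (0.307 − 0.913) / (1 − (0.913)(0.307)) = -0.6060/0.7197 = -0.8420.

-0.842c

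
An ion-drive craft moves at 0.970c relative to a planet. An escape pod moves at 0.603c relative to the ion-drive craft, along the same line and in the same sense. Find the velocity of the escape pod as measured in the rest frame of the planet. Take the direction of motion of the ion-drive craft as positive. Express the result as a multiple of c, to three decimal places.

With v = 0.970 and u' = 0.603 (in units of c),
u = (u' + v)/(1 + u'v/c²):
u = (0.603 + 0.970) / (1 + 0.603·0.970) = 1.5730/1.5849 = 0.9925
(Galilean addition would give +1.573c, exceeding c.)

0.992c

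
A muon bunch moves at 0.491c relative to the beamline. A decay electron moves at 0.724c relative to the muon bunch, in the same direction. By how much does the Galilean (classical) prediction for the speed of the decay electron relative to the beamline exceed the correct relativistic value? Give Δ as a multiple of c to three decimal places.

Δ = 0.319c

Galilean: u_cl = 0.724 + 0.491 = 1.2150.
Relativistic: u_rel = (0.724 + 0.491) / (1 + 0.724·0.491) = 1.2150/1.3555 = 0.8964.
Δ = 1.2150 − 0.8964 = 0.3186.
(The classical prediction exceeds c; the relativistic result does not.)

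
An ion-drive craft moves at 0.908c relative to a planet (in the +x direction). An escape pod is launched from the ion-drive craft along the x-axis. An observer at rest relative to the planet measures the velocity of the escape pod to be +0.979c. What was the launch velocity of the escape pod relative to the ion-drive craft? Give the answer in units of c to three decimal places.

Invert the composition law: u' = (u − v)/(1 − uv/c²).
u' = (0.979 − 0.908) / (1 − (0.979)(0.908)) = 0.0710/0.1111 = 0.6392.

+0.639c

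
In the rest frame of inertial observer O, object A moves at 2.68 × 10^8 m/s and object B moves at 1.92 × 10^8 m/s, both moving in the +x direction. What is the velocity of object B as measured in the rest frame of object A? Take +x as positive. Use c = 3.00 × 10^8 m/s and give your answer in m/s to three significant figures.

-1.77 × 10^8 m/s

β_A = 0.893, β_B = 0.640 (dividing each by c = 3.00 × 10^8 m/s).
Transform to A's frame with the inverse velocity-addition law: u' = (u − v)/(1 − uv/c²), taking u = β_B and v = β_A.
u' = (0.640 − 0.893) / (1 − (0.893)(0.640)) = -0.2533/0.4283 = -0.5915.
u' = -0.5915 × 3.00 × 10^8 m/s.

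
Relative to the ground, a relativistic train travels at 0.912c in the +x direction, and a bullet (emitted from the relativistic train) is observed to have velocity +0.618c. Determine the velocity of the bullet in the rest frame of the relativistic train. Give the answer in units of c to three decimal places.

Invert the composition law: u' = (u − v)/(1 − uv/c²).
u' = (0.618 − 0.912) / (1 − (0.618)(0.912)) = -0.2940/0.4364 = -0.6737.

-0.674c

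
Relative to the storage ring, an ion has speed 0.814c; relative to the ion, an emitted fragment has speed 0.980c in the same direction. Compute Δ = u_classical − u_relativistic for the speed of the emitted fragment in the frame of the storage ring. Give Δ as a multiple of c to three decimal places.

Galilean: u_cl = 0.980 + 0.814 = 1.7940.
Relativistic: u_rel = (0.980 + 0.814) / (1 + 0.980·0.814) = 1.7940/1.7977 = 0.9979.
Δ = 1.7940 − 0.9979 = 0.7961.
(The classical prediction exceeds c; the relativistic result does not.)

Δ = 0.796c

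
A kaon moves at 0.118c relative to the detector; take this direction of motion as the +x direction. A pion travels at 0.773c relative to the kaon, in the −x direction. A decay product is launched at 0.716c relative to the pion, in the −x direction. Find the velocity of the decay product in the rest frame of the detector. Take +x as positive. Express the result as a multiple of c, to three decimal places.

Apply u = (u' + v)/(1 + u'v/c²) successively, working outward toward the detector.
Start: velocity of the kaon relative to the detector = 0.1180c.
Compose with the pion (u' = -0.773 in the kaon frame): u_1 = (-0.773 + 0.118) / (1 + (-0.773)·0.118) = -0.6550/0.9088 = -0.7207.
Compose with the decay product (u' = -0.716 in the pion frame): u_2 = (-0.716 + (-0.721)) / (1 + (-0.716)·(-0.721)) = -1.4367/1.5161 = -0.9477.

-0.948c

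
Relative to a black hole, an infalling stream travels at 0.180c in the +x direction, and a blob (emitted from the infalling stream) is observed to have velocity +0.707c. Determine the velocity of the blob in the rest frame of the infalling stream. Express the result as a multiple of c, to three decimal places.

Invert the composition law: u' = (u − v)/(1 − uv/c²).
u' = (0.707 − 0.180) / (1 − (0.707)(0.180)) = 0.5270/0.8727 = 0.6038.

+0.604c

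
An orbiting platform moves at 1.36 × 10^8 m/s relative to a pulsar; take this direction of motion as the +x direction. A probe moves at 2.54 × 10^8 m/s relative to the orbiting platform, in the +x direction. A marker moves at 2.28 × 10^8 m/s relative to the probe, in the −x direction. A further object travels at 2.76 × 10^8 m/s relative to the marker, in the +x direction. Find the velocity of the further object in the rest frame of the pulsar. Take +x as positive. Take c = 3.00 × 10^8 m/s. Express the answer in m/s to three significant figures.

Apply u = (u' + v)/(1 + u'v/c²) successively, working outward toward the pulsar.
(Dividing each given speed by c = 3.00 × 10^8 m/s to work in units of c.)
Start: velocity of the orbiting platform relative to the pulsar = 0.4533c.
Compose with the probe (u' = 0.847 in the orbiting platform frame): u_1 = (0.847 + 0.453) / (1 + 0.847·0.453) = 1.3000/1.3838 = 0.9394.
Compose with the marker (u' = -0.760 in the probe frame): u_2 = (-0.760 + 0.939) / (1 + (-0.760)·0.939) = 0.1794/0.2860 = 0.6273.
Compose with the further object (u' = 0.920 in the marker frame): u_3 = (0.920 + 0.627) / (1 + 0.920·0.627) = 1.5473/1.5771 = 0.9811.
So u = 0.9811 × 3.00 × 10^8 m/s.

+2.94 × 10^8 m/s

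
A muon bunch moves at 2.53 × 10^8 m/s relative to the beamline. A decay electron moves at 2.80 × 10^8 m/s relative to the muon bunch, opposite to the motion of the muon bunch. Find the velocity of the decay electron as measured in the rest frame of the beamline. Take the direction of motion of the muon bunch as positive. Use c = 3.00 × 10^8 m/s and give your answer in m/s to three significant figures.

In units of c (dividing by 3.00 × 10^8 m/s): v = 0.843, u' = -0.933.
u = (u' + v)/(1 + u'v/c²):
u = (-0.933 + 0.843) / (1 + (-0.933)·0.843) = -0.0900/0.2129 = -0.4228
Converting back: u = -0.4228 × 3.00 × 10^8 m/s.

-1.27 × 10^8 m/s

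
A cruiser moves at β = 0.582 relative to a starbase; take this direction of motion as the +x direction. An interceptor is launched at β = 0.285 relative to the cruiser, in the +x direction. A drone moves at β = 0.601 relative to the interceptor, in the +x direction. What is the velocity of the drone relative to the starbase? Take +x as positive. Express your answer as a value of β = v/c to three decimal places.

Apply u = (u' + v)/(1 + u'v/c²) successively, working outward toward the starbase.
Start: velocity of the cruiser relative to the starbase = 0.5820c.
Compose with the interceptor (u' = 0.285 in the cruiser frame): u_1 = (0.285 + 0.582) / (1 + 0.285·0.582) = 0.8670/1.1659 = 0.7437.
Compose with the drone (u' = 0.601 in the interceptor frame): u_2 = (0.601 + 0.744) / (1 + 0.601·0.744) = 1.3447/1.4469 = 0.9293.

β = 0.929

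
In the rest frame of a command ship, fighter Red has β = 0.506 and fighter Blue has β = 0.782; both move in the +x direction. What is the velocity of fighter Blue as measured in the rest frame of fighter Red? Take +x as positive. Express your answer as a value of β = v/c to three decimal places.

β = +0.457

β_A = 0.506, β_B = 0.782.
Transform to A's frame with the inverse velocity-addition law: u' = (u − v)/(1 − uv/c²), taking u = β_B and v = β_A.
u' = (0.782 − 0.506) / (1 − (0.506)(0.782)) = 0.2760/0.6043 = 0.4567.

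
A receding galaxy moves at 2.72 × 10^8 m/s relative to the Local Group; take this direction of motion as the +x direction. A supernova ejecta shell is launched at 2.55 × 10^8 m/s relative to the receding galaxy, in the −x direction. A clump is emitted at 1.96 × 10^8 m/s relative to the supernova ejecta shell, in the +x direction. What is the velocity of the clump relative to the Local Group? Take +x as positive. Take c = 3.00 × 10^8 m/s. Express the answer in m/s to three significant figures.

+2.33 × 10^8 m/s

Apply u = (u' + v)/(1 + u'v/c²) successively, working outward toward the Local Group.
(Dividing each given speed by c = 3.00 × 10^8 m/s to work in units of c.)
Start: velocity of the receding galaxy relative to the Local Group = 0.9067c.
Compose with the supernova ejecta shell (u' = -0.850 in the receding galaxy frame): u_1 = (-0.850 + 0.907) / (1 + (-0.850)·0.907) = 0.0567/0.2293 = 0.2471.
Compose with the clump (u' = 0.653 in the supernova ejecta shell frame): u_2 = (0.653 + 0.247) / (1 + 0.653·0.247) = 0.9004/1.1614 = 0.7753.
So u = 0.7753 × 3.00 × 10^8 m/s.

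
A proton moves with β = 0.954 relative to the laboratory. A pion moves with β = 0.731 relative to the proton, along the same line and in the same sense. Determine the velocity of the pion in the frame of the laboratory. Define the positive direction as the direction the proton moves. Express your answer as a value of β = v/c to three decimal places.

With v = 0.954 and u' = 0.731 (in units of c),
u = (u' + v)/(1 + u'v/c²):
u = (0.731 + 0.954) / (1 + 0.731·0.954) = 1.6850/1.6974 = 0.9927

β = 0.993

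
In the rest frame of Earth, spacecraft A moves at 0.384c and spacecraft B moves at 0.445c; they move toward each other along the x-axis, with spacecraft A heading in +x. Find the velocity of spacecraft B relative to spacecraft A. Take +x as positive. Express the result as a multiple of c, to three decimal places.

-0.708c

β_A = 0.384, β_B = -0.445.
Transform to A's frame with the inverse velocity-addition law: u' = (u − v)/(1 − uv/c²), taking u = β_B and v = β_A.
u' = (-0.445 − 0.384) / (1 − (0.384)(-0.445)) = -0.8290/1.1709 = -0.7080.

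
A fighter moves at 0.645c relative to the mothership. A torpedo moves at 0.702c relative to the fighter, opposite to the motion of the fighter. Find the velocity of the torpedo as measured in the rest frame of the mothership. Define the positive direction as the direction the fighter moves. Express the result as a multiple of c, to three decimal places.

-0.104c

With v = 0.645 and u' = -0.702 (in units of c),
u = (u' + v)/(1 + u'v/c²):
u = (-0.702 + 0.645) / (1 + (-0.702)·0.645) = -0.0570/0.5472 = -0.1042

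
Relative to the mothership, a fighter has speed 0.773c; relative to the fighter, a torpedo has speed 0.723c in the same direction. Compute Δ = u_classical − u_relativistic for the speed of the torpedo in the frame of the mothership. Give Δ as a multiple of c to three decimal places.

Δ = 0.536c

Galilean: u_cl = 0.723 + 0.773 = 1.4960.
Relativistic: u_rel = (0.723 + 0.773) / (1 + 0.723·0.773) = 1.4960/1.5589 = 0.9597.
Δ = 1.4960 − 0.9597 = 0.5363.
(The classical prediction exceeds c; the relativistic result does not.)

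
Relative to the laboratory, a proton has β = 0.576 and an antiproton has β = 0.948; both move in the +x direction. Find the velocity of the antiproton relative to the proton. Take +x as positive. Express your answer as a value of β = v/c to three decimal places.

β_A = 0.576, β_B = 0.948.
Transform to A's frame with the inverse velocity-addition law: u' = (u − v)/(1 − uv/c²), taking u = β_B and v = β_A.
u' = (0.948 − 0.576) / (1 − (0.576)(0.948)) = 0.3720/0.4540 = 0.8195.

β = +0.819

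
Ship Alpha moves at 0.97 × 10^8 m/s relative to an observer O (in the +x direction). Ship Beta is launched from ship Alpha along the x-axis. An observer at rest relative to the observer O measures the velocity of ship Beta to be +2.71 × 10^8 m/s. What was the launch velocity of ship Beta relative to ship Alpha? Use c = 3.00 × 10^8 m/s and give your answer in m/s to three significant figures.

+2.46 × 10^8 m/s

v = 0.323c, u = 0.903c.
Invert the composition law: u' = (u − v)/(1 − uv/c²).
u' = (0.903 − 0.323) / (1 − (0.903)(0.323)) = 0.5800/0.7079 = 0.8193.
u' = 0.8193 × 3.00 × 10^8 m/s.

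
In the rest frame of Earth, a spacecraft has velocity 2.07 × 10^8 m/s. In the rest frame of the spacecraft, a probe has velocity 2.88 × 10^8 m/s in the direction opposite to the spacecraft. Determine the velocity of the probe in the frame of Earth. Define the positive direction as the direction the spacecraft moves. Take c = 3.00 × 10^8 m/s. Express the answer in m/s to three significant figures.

-2.40 × 10^8 m/s

In units of c (dividing by 3.00 × 10^8 m/s): v = 0.690, u' = -0.960.
u = (u' + v)/(1 + u'v/c²):
u = (-0.960 + 0.690) / (1 + (-0.960)·0.690) = -0.2700/0.3376 = -0.7998
Converting back: u = -0.7998 × 3.00 × 10^8 m/s.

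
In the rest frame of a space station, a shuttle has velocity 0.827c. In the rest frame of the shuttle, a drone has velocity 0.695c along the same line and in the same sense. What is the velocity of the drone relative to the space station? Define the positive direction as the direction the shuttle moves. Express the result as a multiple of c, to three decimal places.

0.966c

With v = 0.827 and u' = 0.695 (in units of c),
u = (u' + v)/(1 + u'v/c²):
u = (0.695 + 0.827) / (1 + 0.695·0.827) = 1.5220/1.5748 = 0.9665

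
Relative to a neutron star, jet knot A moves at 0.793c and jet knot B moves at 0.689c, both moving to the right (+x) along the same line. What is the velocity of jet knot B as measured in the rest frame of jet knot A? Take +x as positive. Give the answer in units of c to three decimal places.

β_A = 0.793, β_B = 0.689.
Transform to A's frame with the inverse velocity-addition law: u' = (u − v)/(1 − uv/c²), taking u = β_B and v = β_A.
u' = (0.689 − 0.793) / (1 − (0.793)(0.689)) = -0.1040/0.4536 = -0.2293.

-0.229c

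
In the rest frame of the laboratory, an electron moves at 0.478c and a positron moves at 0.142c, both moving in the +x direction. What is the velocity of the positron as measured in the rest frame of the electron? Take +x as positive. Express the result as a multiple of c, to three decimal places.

β_A = 0.478, β_B = 0.142.
Transform to A's frame with the inverse velocity-addition law: u' = (u − v)/(1 − uv/c²), taking u = β_B and v = β_A.
u' = (0.142 − 0.478) / (1 − (0.478)(0.142)) = -0.3360/0.9321 = -0.3605.

-0.360c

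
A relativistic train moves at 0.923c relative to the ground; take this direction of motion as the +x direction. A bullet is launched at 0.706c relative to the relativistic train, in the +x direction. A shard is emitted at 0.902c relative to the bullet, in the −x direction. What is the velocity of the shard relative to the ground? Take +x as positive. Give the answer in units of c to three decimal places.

+0.764c

Apply u = (u' + v)/(1 + u'v/c²) successively, working outward toward the ground.
Start: velocity of the relativistic train relative to the ground = 0.9230c.
Compose with the bullet (u' = 0.706 in the relativistic train frame): u_1 = (0.706 + 0.923) / (1 + 0.706·0.923) = 1.6290/1.6516 = 0.9863.
Compose with the shard (u' = -0.902 in the bullet frame): u_2 = (-0.902 + 0.986) / (1 + (-0.902)·0.986) = 0.0843/0.1104 = 0.7638.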